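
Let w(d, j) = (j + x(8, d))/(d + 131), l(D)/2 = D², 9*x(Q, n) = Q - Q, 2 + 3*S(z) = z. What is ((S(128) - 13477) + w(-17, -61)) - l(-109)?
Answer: -4240519/114 ≈ -37198.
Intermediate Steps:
S(z) = -⅔ + z/3
x(Q, n) = 0 (x(Q, n) = (Q - Q)/9 = (⅑)*0 = 0)
l(D) = 2*D²
w(d, j) = j/(131 + d) (w(d, j) = (j + 0)/(d + 131) = j/(131 + d))
((S(128) - 13477) + w(-17, -61)) - l(-109) = (((-⅔ + (⅓)*128) - 13477) - 61/(131 - 17)) - 2*(-109)² = (((-⅔ + 128/3) - 13477) - 61/114) - 2*11881 = ((42 - 13477) - 61*1/114) - 1*23762 = (-13435 - 61/114) - 23762 = -1531651/114 - 23762 = -4240519/114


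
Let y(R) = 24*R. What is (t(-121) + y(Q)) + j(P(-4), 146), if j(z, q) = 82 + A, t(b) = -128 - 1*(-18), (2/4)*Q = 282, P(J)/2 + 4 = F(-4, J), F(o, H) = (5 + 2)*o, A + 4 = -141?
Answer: 13363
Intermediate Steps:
A = -145 (A = -4 - 141 = -145)
F(o, H) = 7*o
P(J) = -64 (P(J) = -8 + 2*(7*(-4)) = -8 + 2*(-28) = -8 - 56 = -64)
Q = 564 (Q = 2*282 = 564)
t(b) = -110 (t(b) = -128 + 18 = -110)
j(z, q) = -63 (j(z, q) = 82 - 145 = -63)
(t(-121) + y(Q)) + j(P(-4), 146) = (-110 + 24*564) - 63 = (-110 + 13536) - 63 = 13426 - 63 = 13363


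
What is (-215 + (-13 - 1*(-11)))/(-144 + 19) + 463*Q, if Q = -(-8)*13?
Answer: 6019217/125 ≈ 48154.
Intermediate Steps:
Q = 104 (Q = -2*(-52) = 104)
(-215 + (-13 - 1*(-11)))/(-144 + 19) + 463*Q = (-215 + (-13 - 1*(-11)))/(-144 + 19) + 463*104 = (-215 + (-13 + 11))/(-125) + 48152 = (-215 - 2)*(-1/125) + 48152 = -217*(-1/125) + 48152 = 217/125 + 48152 = 6019217/125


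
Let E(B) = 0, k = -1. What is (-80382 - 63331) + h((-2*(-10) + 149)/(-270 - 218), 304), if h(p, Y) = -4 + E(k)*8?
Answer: -143717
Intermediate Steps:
h(p, Y) = -4 (h(p, Y) = -4 + 0*8 = -4 + 0 = -4)
(-80382 - 63331) + h((-2*(-10) + 149)/(-270 - 218), 304) = (-80382 - 63331) - 4 = -143713 - 4 = -143717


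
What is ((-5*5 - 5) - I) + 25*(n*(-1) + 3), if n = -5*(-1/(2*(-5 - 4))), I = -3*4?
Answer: 1151/18 ≈ 63.944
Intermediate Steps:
I = -12
n = -5/18 (n = -5/((-9*(-2))) = -5/18 ≈ -0.27778)
((-5*5 - 5) - I) + 25*(n*(-1) + 3) = ((-5*5 - 5) - 1*(-12)) + 25*(-5/18*(-1) + 3) = ((-25 - 5) + 12) + 25*(5/18 + 3) = (-30 + 12) + 25*(59/18) = -18 + 1475/18 = 1151/18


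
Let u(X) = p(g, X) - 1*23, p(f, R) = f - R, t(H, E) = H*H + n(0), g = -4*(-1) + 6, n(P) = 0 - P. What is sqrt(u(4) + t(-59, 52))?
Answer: 2*sqrt(866) ≈ 58.856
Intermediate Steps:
n(P) = -P
g = 10 (g = 4 + 6 = 10)
t(H, E) = H**2 (t(H, E) = H*H - 1*0 = H**2 + 0 = H**2)
u(X) = -13 - X (u(X) = (10 - X) - 1*23 = (10 - X) - 23 = -13 - X)
sqrt(u(4) + t(-59, 52)) = sqrt((-13 - 1*4) + (-59)**2) = sqrt((-13 - 4) + 3481) = sqrt(-17 + 3481) = sqrt(3464) = 2*sqrt(866)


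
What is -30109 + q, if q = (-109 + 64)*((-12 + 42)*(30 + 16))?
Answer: -92209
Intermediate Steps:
q = -62100 (q = -1350*46 = -45*1380 = -62100)
-30109 + q = -30109 - 62100 = -92209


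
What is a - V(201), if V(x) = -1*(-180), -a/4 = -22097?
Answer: 88208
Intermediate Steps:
a = 88388 (a = -4*(-22097) = 88388)
V(x) = 180
a - V(201) = 88388 - 1*180 = 88388 - 180 = 88208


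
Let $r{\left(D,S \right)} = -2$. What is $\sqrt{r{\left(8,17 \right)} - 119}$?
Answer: $11 i \approx 11.0 i$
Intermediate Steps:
$\sqrt{r{\left(8,17 \right)} - 119} = \sqrt{-2 - 119} = \sqrt{-121} = 11 i$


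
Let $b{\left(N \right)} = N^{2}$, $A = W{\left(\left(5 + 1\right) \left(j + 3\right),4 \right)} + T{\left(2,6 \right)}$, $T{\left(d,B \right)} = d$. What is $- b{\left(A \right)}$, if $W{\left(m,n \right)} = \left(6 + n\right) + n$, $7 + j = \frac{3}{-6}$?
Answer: $-256$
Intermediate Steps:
$j = - \frac{15}{2}$ ($j = -7 + \frac{3}{-6} = -7 + 3 \left(- \frac{1}{6}\right) = -7 - \frac{1}{2} = - \frac{15}{2} \approx -7.5$)
$W{\left(m,n \right)} = 6 + 2 n$
$A = 16$ ($A = \left(6 + 2 \cdot 4\right) + 2 = \left(6 + 8\right) + 2 = 14 + 2 = 16$)
$- b{\left(A \right)} = - 16^{2} = \left(-1\right) 256 = -256$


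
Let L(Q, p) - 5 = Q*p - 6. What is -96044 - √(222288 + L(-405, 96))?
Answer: -96044 - 7*√3743 ≈ -96472.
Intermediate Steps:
L(Q, p) = -1 + Q*p (L(Q, p) = 5 + (Q*p - 6) = 5 + (-6 + Q*p) = -1 + Q*p)
-96044 - √(222288 + L(-405, 96)) = -96044 - √(222288 + (-1 - 405*96)) = -96044 - √(222288 + (-1 - 38880)) = -96044 - √(222288 - 38881) = -96044 - √183407 = -96044 - 7*√3743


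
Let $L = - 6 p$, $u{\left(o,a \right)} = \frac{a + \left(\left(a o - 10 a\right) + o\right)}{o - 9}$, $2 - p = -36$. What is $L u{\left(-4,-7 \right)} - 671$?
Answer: $\frac{11113}{13} \approx 854.85$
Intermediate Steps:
$p = 38$ ($p = 2 - -36 = 2 + 36 = 38$)
$u{\left(o,a \right)} = \frac{o - 9 a + a o}{-9 + o}$ ($u{\left(o,a \right)} = \frac{a + \left(\left(- 10 a + a o\right) + o\right)}{-9 + o} = \frac{a + \left(o - 10 a + a o\right)}{-9 + o} = \frac{o - 9 a + a o}{-9 + o}$)
$L = -228$ ($L = \left(-6\right) 38 = -228$)
$L u{\left(-4,-7 \right)} - 671 = - 228 \frac{-4 - -63 - -28}{-9 - 4} - 671 = - 228 \frac{-4 + 63 + 28}{-13} - 671 = - 228 \left(\left(- \frac{1}{13}\right) 87\right) - 671 = \left(-228\right) \left(- \frac{87}{13}\right) - 671 = \frac{19836}{13} - 671 = \frac{11113}{13}$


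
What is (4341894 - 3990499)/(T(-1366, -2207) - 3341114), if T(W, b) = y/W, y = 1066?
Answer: -48000557/456396279 ≈ -0.10517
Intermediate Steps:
T(W, b) = 1066/W
(4341894 - 3990499)/(T(-1366, -2207) - 3341114) = (4341894 - 3990499)/(1066/(-1366) - 3341114) = 351395/(1066*(-1/1366) - 3341114) = 351395/(-533/683 - 3341114) = 351395/(-2281981395/683) = 351395*(-683/2281981395) = -48000557/456396279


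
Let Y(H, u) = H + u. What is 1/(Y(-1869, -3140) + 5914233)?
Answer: 1/5909224 ≈ 1.6923e-7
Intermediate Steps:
1/(Y(-1869, -3140) + 5914233) = 1/((-1869 - 3140) + 5914233) = 1/(-5009 + 5914233) = 1/5909224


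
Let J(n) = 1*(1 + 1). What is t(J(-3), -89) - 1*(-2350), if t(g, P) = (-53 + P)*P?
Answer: 14988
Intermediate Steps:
J(n) = 2 (J(n) = 1*2 = 2)
t(g, P) = P*(-53 + P)
t(J(-3), -89) - 1*(-2350) = -89*(-53 - 89) - 1*(-2350) = -89*(-142) + 2350 = 12638 + 2350 = 14988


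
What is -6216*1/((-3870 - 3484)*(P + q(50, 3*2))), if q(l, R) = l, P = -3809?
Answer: -148/658183 ≈ -0.00022486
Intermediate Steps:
-6216*1/((-3870 - 3484)*(P + q(50, 3*2))) = -6216*1/((-3870 - 3484)*(-3809 + 50)) = -6216/((-7354*(-3759))) = -6216/27643686 = -6216*1/27643686 = -148/658183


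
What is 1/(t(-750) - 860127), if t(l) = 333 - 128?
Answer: -1/859922 ≈ -1.1629e-6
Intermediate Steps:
t(l) = 205
1/(t(-750) - 860127) = 1/(205 - 860127) = 1/(-859922) = -1/859922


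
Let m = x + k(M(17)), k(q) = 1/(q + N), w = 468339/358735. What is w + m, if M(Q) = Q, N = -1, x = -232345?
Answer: -1333596685041/5739760 ≈ -2.3234e+5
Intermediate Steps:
w = 468339/358735 (w = 468339*(1/358735) = 468339/358735 ≈ 1.3055)
k(q) = 1/(-1 + q) (k(q) = 1/(q - 1) = 1/(-1 + q))
m = -3717519/16 (m = -232345 + 1/(-1 + 17) = -232345 + 1/16 = -3717519/16 ≈ -2.3235e+5)
w + m = 468339/358735 - 3717519/16 = -1333596685041/5739760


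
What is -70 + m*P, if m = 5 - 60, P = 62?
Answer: -3480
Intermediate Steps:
m = -55
-70 + m*P = -70 - 55*62 = -70 - 3410 = -3480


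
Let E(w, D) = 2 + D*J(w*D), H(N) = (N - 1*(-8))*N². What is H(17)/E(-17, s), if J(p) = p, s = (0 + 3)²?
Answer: -289/55 ≈ -5.2545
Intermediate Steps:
s = 9 (s = 3² = 9)
H(N) = N²*(8 + N) (H(N) = (N + 8)*N² = (8 + N)*N² = N²*(8 + N))
E(w, D) = 2 + w*D² (E(w, D) = 2 + D*(w*D) = 2 + D*(D*w) = 2 + w*D²)
H(17)/E(-17, s) = (17²*(8 + 17))/(2 - 17*9²) = (289*25)/(2 - 17*81) = 7225/(2 - 1377) = 7225/(-1375) = 7225*(-1/1375) = -289/55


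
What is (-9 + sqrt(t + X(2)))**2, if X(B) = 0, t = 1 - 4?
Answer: (9 - I*sqrt(3))**2 ≈ 78.0 - 31.177*I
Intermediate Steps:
t = -3
(-9 + sqrt(t + X(2)))**2 = (-9 + sqrt(-3 + 0))**2 = (-9 + sqrt(-3))**2 = (-9 + I*sqrt(3))**2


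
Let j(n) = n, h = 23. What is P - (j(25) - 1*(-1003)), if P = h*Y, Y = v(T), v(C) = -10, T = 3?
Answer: -1258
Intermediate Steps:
Y = -10
P = -230 (P = 23*(-10) = -230)
P - (j(25) - 1*(-1003)) = -230 - (25 - 1*(-1003)) = -230 - (25 + 1003) = -230 - 1*1028 = -230 - 1028 = -1258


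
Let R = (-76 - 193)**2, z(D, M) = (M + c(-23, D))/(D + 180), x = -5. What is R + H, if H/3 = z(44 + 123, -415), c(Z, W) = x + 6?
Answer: 25108025/347 ≈ 72357.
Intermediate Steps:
c(Z, W) = 1 (c(Z, W) = -5 + 6 = 1)
z(D, M) = (1 + M)/(180 + D) (z(D, M) = (M + 1)/(D + 180) = (1 + M)/(180 + D))
R = 72361 (R = (-269)**2 = 72361)
H = -1242/347 (H = 3*((1 - 415)/(180 + (44 + 123))) = 3*(-414/(180 + 167)) = 3*(-414/347) = -1242/347 ≈ -3.5793)
R + H = 72361 - 1242/347 = 25108025/347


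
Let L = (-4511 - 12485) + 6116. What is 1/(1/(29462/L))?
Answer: -14731/5440 ≈ -2.7079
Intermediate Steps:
L = -10880 (L = -16996 + 6116 = -10880)
1/(1/(29462/L)) = 1/(1/(29462/(-10880))) = 1/(1/(29462*(-1/10880))) = 1/(1/(-14731/5440)) = 1/(-5440/14731) = -14731/5440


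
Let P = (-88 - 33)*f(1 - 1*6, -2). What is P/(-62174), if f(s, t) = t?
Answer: -121/31087 ≈ -0.0038923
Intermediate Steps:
P = 242 (P = (-88 - 33)*(-2) = -121*(-2) = 242)
P/(-62174) = 242/(-62174) = 242*(-1/62174) = -121/31087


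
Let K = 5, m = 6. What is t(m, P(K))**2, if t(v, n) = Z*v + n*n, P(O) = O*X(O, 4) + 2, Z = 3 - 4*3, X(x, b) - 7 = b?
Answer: 10208025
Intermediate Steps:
X(x, b) = 7 + b
Z = -9 (Z = 3 - 12 = -9)
P(O) = 2 + 11*O (P(O) = O*(7 + 4) + 2 = O*11 + 2 = 11*O + 2 = 2 + 11*O)
t(v, n) = n**2 - 9*v (t(v, n) = -9*v + n*n = -9*v + n**2 = n**2 - 9*v)
t(m, P(K))**2 = ((2 + 11*5)**2 - 9*6)**2 = ((2 + 55)**2 - 54)**2 = (57**2 - 54)**2 = (3249 - 54)**2 = 3195**2 = 10208025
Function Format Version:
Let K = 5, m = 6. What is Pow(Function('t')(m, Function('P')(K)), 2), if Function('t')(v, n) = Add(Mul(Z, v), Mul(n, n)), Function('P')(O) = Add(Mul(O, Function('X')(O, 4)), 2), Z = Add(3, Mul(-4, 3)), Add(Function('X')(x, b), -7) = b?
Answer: 10208025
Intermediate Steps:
Function('X')(x, b) = Add(7, b)
Z = -9 (Z = Add(3, -12) = -9)
Function('P')(O) = Add(2, Mul(11, O)) (Function('P')(O) = Add(Mul(O, Add(7, 4)), 2) = Add(Mul(O, 11), 2) = Add(Mul(11, O), 2) = Add(2, Mul(11, O)))
Function('t')(v, n) = Add(Pow(n, 2), Mul(-9, v)) (Function('t')(v, n) = Add(Mul(-9, v), Mul(n, n)) = Add(Mul(-9, v), Pow(n, 2)) = Add(Pow(n, 2), Mul(-9, v)))
Pow(Function('t')(m, Function('P')(K)), 2) = Pow(Add(Pow(Add(2, Mul(11, 5)), 2), Mul(-9, 6)), 2) = Pow(Add(Pow(Add(2, 55), 2), -54), 2) = Pow(Add(Pow(57, 2), -54), 2) = Pow(Add(3249, -54), 2) = Pow(3195, 2) = 10208025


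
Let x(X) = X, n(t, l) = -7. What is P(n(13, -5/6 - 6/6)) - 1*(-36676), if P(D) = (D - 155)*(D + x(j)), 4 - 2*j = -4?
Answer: 37162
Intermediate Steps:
j = 4 (j = 2 - ½*(-4) = 2 + 2 = 4)
P(D) = (-155 + D)*(4 + D) (P(D) = (D - 155)*(D + 4) = (-155 + D)*(4 + D))
P(n(13, -5/6 - 6/6)) - 1*(-36676) = (-620 + (-7)² - 151*(-7)) - 1*(-36676) = (-620 + 49 + 1057) + 36676 = 486 + 36676 = 37162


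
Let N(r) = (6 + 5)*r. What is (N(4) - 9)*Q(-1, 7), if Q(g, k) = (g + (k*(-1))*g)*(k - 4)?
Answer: 630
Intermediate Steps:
Q(g, k) = (-4 + k)*(g - g*k) (Q(g, k) = (g + (-k)*g)*(-4 + k) = (g - g*k)*(-4 + k) = (-4 + k)*(g - g*k))
N(r) = 11*r
(N(4) - 9)*Q(-1, 7) = (11*4 - 9)*(-(-4 - 1*7² + 5*7)) = (44 - 9)*(-(-4 - 1*49 + 35)) = 35*(-(-4 - 49 + 35)) = 35*(-1*(-18)) = 35*18 = 630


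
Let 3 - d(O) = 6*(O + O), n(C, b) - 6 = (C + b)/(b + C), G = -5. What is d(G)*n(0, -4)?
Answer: 441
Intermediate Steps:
n(C, b) = 7 (n(C, b) = 6 + (C + b)/(b + C) = 6 + (C + b)/(C + b) = 6 + 1 = 7)
d(O) = 3 - 12*O (d(O) = 3 - 6*(O + O) = 3 - 6*2*O = 3 - 12*O)
d(G)*n(0, -4) = (3 - 12*(-5))*7 = (3 + 60)*7 = 63*7 = 441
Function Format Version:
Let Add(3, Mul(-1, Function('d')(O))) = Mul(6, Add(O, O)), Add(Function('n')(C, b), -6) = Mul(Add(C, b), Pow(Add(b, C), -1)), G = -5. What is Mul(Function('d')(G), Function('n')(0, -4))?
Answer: 441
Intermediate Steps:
Function('n')(C, b) = 7 (Function('n')(C, b) = Add(6, Mul(Add(C, b), Pow(Add(b, C), -1))) = Add(6, Mul(Add(C, b), Pow(Add(C, b), -1))) = Add(6, 1) = 7)
Function('d')(O) = Add(3, Mul(-12, O)) (Function('d')(O) = Add(3, Mul(-1, Mul(6, Add(O, O)))) = Add(3, Mul(-1, Mul(6, Mul(2, O)))) = Add(3, Mul(-1, Mul(12, O))) = Add(3, Mul(-12, O)))
Mul(Function('d')(G), Function('n')(0, -4)) = Mul(Add(3, Mul(-12, -5)), 7) = Mul(Add(3, 60), 7) = Mul(63, 7) = 441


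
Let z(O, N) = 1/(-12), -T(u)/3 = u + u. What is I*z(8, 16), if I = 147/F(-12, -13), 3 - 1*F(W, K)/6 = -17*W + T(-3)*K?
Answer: -49/792 ≈ -0.061869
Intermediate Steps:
T(u) = -6*u (T(u) = -3*(u + u) = -6*u)
z(O, N) = -1/12
F(W, K) = 18 - 108*K + 102*W (F(W, K) = 18 - 6*(-17*W + (-6*(-3))*K) = 18 - 6*(-17*W + 18*K) = 18 + (-108*K + 102*W) = 18 - 108*K + 102*W)
I = 49/66 (I = 147/(18 - 108*(-13) + 102*(-12)) = 147/(18 + 1404 - 1224) = 147/198 = 147*(1/198) = 49/66 ≈ 0.74242)
I*z(8, 16) = (49/66)*(-1/12) = -49/792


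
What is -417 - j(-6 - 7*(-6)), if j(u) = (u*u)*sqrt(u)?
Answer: -8193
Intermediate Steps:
j(u) = u**(5/2) (j(u) = u**2*sqrt(u) = u**(5/2))
-417 - j(-6 - 7*(-6)) = -417 - (-6 - 7*(-6))**(5/2) = -417 - (-6 + 42)**(5/2) = -417 - 36**(5/2) = -417 - 1*7776 = -417 - 7776 = -8193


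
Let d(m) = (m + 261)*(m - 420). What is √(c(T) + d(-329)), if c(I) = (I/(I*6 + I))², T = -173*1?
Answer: √2495669/7 ≈ 225.68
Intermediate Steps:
T = -173
d(m) = (-420 + m)*(261 + m) (d(m) = (261 + m)*(-420 + m) = (-420 + m)*(261 + m))
c(I) = 1/49 (c(I) = (I/(6*I + I))² = (I/((7*I)))² = (I*(1/(7*I)))² = (⅐)² = 1/49)
√(c(T) + d(-329)) = √(1/49 + (-109620 + (-329)² - 159*(-329))) = √(1/49 + (-109620 + 108241 + 52311)) = √(1/49 + 50932) = √(2495669/49) = √2495669/7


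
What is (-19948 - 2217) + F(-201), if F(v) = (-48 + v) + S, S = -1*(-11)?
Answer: -22403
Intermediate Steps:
S = 11
F(v) = -37 + v (F(v) = (-48 + v) + 11 = -37 + v)
(-19948 - 2217) + F(-201) = (-19948 - 2217) + (-37 - 201) = -22165 - 238 = -22403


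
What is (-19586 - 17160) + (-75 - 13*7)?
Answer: -36912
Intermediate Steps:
(-19586 - 17160) + (-75 - 13*7) = -36746 + (-75 - 91) = -36746 - 166 = -36912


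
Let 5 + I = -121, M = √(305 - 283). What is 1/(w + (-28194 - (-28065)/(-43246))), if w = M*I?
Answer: -5858899794566/165117043647326241 + 26183031224*√22/165117043647326241 ≈ -3.4740e-5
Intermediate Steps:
M = √22 ≈ 4.6904
I = -126 (I = -5 - 121 = -126)
w = -126*√22 (w = √22*(-126) = -126*√22 ≈ -590.99)
1/(w + (-28194 - (-28065)/(-43246))) = 1/(-126*√22 + (-28194 - (-28065)/(-43246))) = 1/(-126*√22 + (-28194 - (-28065)*(-1)/43246)) = 1/(-126*√22 + (-28194 - 1*28065/43246)) = 1/(-126*√22 + (-28194 - 28065/43246)) = 1/(-126*√22 - 1219305789/43246) = 1/(-1219305789/43246 - 126*√22)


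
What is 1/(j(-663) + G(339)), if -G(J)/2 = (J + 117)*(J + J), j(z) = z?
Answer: -1/618999 ≈ -1.6155e-6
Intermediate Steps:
G(J) = -4*J*(117 + J) (G(J) = -2*(J + 117)*(J + J) = -2*(117 + J)*2*J = -4*J*(117 + J))
1/(j(-663) + G(339)) = 1/(-663 - 4*339*(117 + 339)) = 1/(-663 - 4*339*456) = 1/(-663 - 618336) = 1/(-618999) = -1/618999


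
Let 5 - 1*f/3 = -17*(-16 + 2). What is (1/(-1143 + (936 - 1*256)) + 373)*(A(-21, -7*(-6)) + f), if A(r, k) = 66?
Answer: -109317834/463 ≈ -2.3611e+5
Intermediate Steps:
f = -699 (f = 15 - (-51)*(-16 + 2) = 15 - (-51)*(-14) = 15 - 3*238 = 15 - 714 = -699)
(1/(-1143 + (936 - 1*256)) + 373)*(A(-21, -7*(-6)) + f) = (1/(-1143 + (936 - 1*256)) + 373)*(66 - 699) = (1/(-1143 + (936 - 256)) + 373)*(-633) = (1/(-1143 + 680) + 373)*(-633) = (1/(-463) + 373)*(-633) = (-1/463 + 373)*(-633) = (172698/463)*(-633) = -109317834/463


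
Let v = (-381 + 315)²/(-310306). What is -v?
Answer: 2178/155153 ≈ 0.014038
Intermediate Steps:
v = -2178/155153 (v = (-66)²*(-1/310306) = 4356*(-1/310306) = -2178/155153 ≈ -0.014038)
-v = -1*(-2178/155153) = 2178/155153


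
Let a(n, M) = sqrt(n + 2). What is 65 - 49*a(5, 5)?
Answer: 65 - 49*sqrt(7) ≈ -64.642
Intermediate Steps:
a(n, M) = sqrt(2 + n)
65 - 49*a(5, 5) = 65 - 49*sqrt(2 + 5) = 65 - 49*sqrt(7)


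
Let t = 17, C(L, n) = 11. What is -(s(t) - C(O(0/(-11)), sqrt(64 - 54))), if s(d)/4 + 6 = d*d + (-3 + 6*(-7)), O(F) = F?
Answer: -941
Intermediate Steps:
s(d) = -204 + 4*d**2 (s(d) = -24 + 4*(d*d + (-3 + 6*(-7))) = -24 + 4*(d**2 + (-3 - 42)) = -24 + 4*(d**2 - 45) = -24 + 4*(-45 + d**2) = -24 + (-180 + 4*d**2) = -204 + 4*d**2)
-(s(t) - C(O(0/(-11)), sqrt(64 - 54))) = -((-204 + 4*17**2) - 1*11) = -((-204 + 4*289) - 11) = -((-204 + 1156) - 11) = -(952 - 11) = -1*941 = -941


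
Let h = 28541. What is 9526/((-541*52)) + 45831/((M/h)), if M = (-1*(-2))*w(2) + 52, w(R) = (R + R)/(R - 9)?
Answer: 64397227585087/2503748 ≈ 2.5720e+7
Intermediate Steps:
w(R) = 2*R/(-9 + R) (w(R) = (2*R)/(-9 + R) = 2*R/(-9 + R))
M = 356/7 (M = (-1*(-2))*(2*2/(-9 + 2)) + 52 = 2*(2*2/(-7)) + 52 = 2*(2*2*(-⅐)) + 52 = 2*(-4/7) + 52 = -8/7 + 52 = 356/7 ≈ 50.857)
9526/((-541*52)) + 45831/((M/h)) = 9526/((-541*52)) + 45831/(((356/7)/28541)) = 9526/(-28132) + 45831/(((356/7)*(1/28541))) = 9526*(-1/28132) + 45831/(356/199787) = -4763/14066 + 45831*(199787/356) = -4763/14066 + 9156437997/356 = 64397227585087/2503748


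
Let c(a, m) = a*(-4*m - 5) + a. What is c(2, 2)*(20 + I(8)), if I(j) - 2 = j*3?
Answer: -1104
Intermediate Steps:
I(j) = 2 + 3*j (I(j) = 2 + j*3 = 2 + 3*j)
c(a, m) = a + a*(-5 - 4*m) (c(a, m) = a*(-5 - 4*m) + a = a + a*(-5 - 4*m))
c(2, 2)*(20 + I(8)) = (-4*2*(1 + 2))*(20 + (2 + 3*8)) = (-4*2*3)*(20 + (2 + 24)) = -24*(20 + 26) = -24*46 = -1104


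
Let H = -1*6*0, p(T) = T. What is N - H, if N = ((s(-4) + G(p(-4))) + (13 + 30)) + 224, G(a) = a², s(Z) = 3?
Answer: 286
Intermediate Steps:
H = 0 (H = -6*0 = 0)
N = 286 (N = ((3 + (-4)²) + (13 + 30)) + 224 = ((3 + 16) + 43) + 224 = (19 + 43) + 224 = 62 + 224 = 286)
N - H = 286 - 1*0 = 286 + 0 = 286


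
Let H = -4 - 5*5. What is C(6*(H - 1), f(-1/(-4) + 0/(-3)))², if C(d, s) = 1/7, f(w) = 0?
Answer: 1/49 ≈ 0.020408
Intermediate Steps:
H = -29 (H = -4 - 25 = -29)
C(d, s) = ⅐
C(6*(H - 1), f(-1/(-4) + 0/(-3)))² = (⅐)² = 1/49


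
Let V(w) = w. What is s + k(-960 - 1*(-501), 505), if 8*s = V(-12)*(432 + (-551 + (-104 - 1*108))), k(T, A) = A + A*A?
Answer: 512053/2 ≈ 2.5603e+5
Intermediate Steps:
k(T, A) = A + A²
s = 993/2 (s = (-12*(432 + (-551 + (-104 - 1*108))))/8 = (-12*(432 + (-551 + (-104 - 108))))/8 = (-12*(432 + (-551 - 212)))/8 = (-12*(432 - 763))/8 = (-12*(-331))/8 = (⅛)*3972 = 993/2 ≈ 496.50)
s + k(-960 - 1*(-501), 505) = 993/2 + 505*(1 + 505) = 993/2 + 505*506 = 993/2 + 255530 = 512053/2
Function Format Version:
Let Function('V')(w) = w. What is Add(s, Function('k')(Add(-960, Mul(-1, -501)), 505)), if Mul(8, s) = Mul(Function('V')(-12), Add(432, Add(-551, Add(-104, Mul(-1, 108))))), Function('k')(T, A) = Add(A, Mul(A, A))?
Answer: Rational(512053, 2) ≈ 2.5603e+5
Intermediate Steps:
Function('k')(T, A) = Add(A, Pow(A, 2))
s = Rational(993, 2) (s = Mul(Rational(1, 8), Mul(-12, Add(432, Add(-551, Add(-104, Mul(-1, 108)))))) = Mul(Rational(1, 8), Mul(-12, Add(432, Add(-551, Add(-104, -108))))) = Mul(Rational(1, 8), Mul(-12, Add(432, Add(-551, -212)))) = Mul(Rational(1, 8), Mul(-12, Add(432, -763))) = Mul(Rational(1, 8), Mul(-12, -331)) = Mul(Rational(1, 8), 3972) = Rational(993, 2) ≈ 496.50)
Add(s, Function('k')(Add(-960, Mul(-1, -501)), 505)) = Add(Rational(993, 2), Mul(505, Add(1, 505))) = Add(Rational(993, 2), Mul(505, 506)) = Add(Rational(993, 2), 255530) = Rational(512053, 2)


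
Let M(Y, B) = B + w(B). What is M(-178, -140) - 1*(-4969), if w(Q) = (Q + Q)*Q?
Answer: 44029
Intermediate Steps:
w(Q) = 2*Q² (w(Q) = (2*Q)*Q = 2*Q²)
M(Y, B) = B + 2*B²
M(-178, -140) - 1*(-4969) = -140*(1 + 2*(-140)) - 1*(-4969) = -140*(1 - 280) + 4969 = -140*(-279) + 4969 = 39060 + 4969 = 44029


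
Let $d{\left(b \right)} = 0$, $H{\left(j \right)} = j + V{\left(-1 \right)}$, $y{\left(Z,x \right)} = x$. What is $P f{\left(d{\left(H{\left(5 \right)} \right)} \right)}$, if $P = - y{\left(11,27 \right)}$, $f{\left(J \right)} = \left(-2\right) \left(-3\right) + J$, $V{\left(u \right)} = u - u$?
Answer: $-162$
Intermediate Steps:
$V{\left(u \right)} = 0$
$H{\left(j \right)} = j$ ($H{\left(j \right)} = j + 0 = j$)
$f{\left(J \right)} = 6 + J$
$P = -27$ ($P = \left(-1\right) 27 = -27$)
$P f{\left(d{\left(H{\left(5 \right)} \right)} \right)} = - 27 \left(6 + 0\right) = \left(-27\right) 6 = -162$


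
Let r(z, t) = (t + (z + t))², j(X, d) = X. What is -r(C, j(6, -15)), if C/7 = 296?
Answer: -4343056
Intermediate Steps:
C = 2072 (C = 7*296 = 2072)
r(z, t) = (z + 2*t)² (r(z, t) = (t + (t + z))² = (z + 2*t)²)
-r(C, j(6, -15)) = -(2072 + 2*6)² = -(2072 + 12)² = -1*2084² = -1*4343056 = -4343056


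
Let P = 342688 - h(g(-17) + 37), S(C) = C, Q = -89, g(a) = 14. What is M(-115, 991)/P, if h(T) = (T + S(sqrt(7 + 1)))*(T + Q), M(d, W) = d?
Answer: -19815995/59383534162 + 2185*sqrt(2)/29691767081 ≈ -0.00033359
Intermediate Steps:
h(T) = (-89 + T)*(T + 2*sqrt(2)) (h(T) = (T + sqrt(7 + 1))*(T - 89) = (T + sqrt(8))*(-89 + T) = (T + 2*sqrt(2))*(-89 + T) = (-89 + T)*(T + 2*sqrt(2)))
P = 344626 + 76*sqrt(2) (P = 342688 - ((14 + 37)**2 - 178*sqrt(2) - 89*(14 + 37) + 2*(14 + 37)*sqrt(2)) = 342688 - (51**2 - 178*sqrt(2) - 89*51 + 2*51*sqrt(2)) = 342688 - (2601 - 178*sqrt(2) - 4539 + 102*sqrt(2)) = 342688 - (-1938 - 76*sqrt(2)) = 342688 + (1938 + 76*sqrt(2)) = 344626 + 76*sqrt(2) ≈ 3.4473e+5)
M(-115, 991)/P = -115/(344626 + 76*sqrt(2))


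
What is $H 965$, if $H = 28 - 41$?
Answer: $-12545$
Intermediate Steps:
$H = -13$ ($H = 28 - 41 = -13$)
$H 965 = \left(-13\right) 965 = -12545$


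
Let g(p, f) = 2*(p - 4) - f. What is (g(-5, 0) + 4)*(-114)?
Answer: 1596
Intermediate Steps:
g(p, f) = -8 - f + 2*p (g(p, f) = 2*(-4 + p) - f = (-8 + 2*p) - f = -8 - f + 2*p)
(g(-5, 0) + 4)*(-114) = ((-8 - 1*0 + 2*(-5)) + 4)*(-114) = ((-8 + 0 - 10) + 4)*(-114) = (-18 + 4)*(-114) = -14*(-114) = 1596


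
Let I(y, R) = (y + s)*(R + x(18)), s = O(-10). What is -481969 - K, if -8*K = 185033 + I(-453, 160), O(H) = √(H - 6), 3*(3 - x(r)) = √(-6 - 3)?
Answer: -1872277/4 + 1105*I/8 ≈ -4.6807e+5 + 138.13*I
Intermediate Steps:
x(r) = 3 - I (x(r) = 3 - √(-6 - 3)/3 = 3 - I)
O(H) = √(-6 + H)
s = 4*I (s = √(-6 - 10) = √(-16) = 4*I ≈ 4.0*I)
I(y, R) = (y + 4*I)*(3 + R - I) (I(y, R) = (y + 4*I)*(R + (3 - I)) = (y + 4*I)*(3 + R - I))
K = -55599/4 - 1105*I/8 (K = -(185033 + (4 + 12*I + 160*(-453) - 453*(3 - I) + 4*I*160))/8 = -(185033 + (4 + 12*I - 72480 + (-1359 + 453*I) + 640*I))/8 = -(185033 + (-73835 + 1105*I))/8 = -(111198 + 1105*I)/8 = -55599/4 - 1105*I/8 ≈ -13900.0 - 138.13*I)
-481969 - K = -481969 - (-55599/4 - 1105*I/8) = -481969 + (55599/4 + 1105*I/8) = -1872277/4 + 1105*I/8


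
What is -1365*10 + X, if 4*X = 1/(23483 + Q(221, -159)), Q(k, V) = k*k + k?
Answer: -3960956999/290180 ≈ -13650.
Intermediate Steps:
Q(k, V) = k + k² (Q(k, V) = k² + k = k + k²)
X = 1/290180 (X = 1/(4*(23483 + 221*(1 + 221))) = 1/(4*(23483 + 221*222)) = 1/(4*(23483 + 49062)) = (¼)/72545 = (¼)*(1/72545) = 1/290180 ≈ 3.4461e-6)
-1365*10 + X = -1365*10 + 1/290180 = -21*650 + 1/290180 = -13650 + 1/290180 = -3960956999/290180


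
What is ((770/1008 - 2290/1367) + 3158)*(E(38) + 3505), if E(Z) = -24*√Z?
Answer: 1089120205985/98424 - 310733297*√38/4101 ≈ 1.0599e+7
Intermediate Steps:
((770/1008 - 2290/1367) + 3158)*(E(38) + 3505) = ((770/1008 - 2290/1367) + 3158)*(-24*√38 + 3505) = ((770*(1/1008) - 2290*1/1367) + 3158)*(3505 - 24*√38) = ((55/72 - 2290/1367) + 3158)*(3505 - 24*√38) = (-89695/98424 + 3158)*(3505 - 24*√38) = 310733297*(3505 - 24*√38)/98424 = 1089120205985/98424 - 310733297*√38/4101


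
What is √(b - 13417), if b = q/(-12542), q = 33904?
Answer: 3*I*√58637305321/6271 ≈ 115.84*I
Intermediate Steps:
b = -16952/6271 (b = 33904/(-12542) = 33904*(-1/12542) = -16952/6271 ≈ -2.7032)
√(b - 13417) = √(-16952/6271 - 13417) = √(-84154959/6271) = 3*I*√58637305321/6271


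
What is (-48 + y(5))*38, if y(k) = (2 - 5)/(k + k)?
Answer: -9177/5 ≈ -1835.4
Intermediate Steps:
y(k) = -3/(2*k) (y(k) = -3*1/(2*k) = -3/(2*k))
(-48 + y(5))*38 = (-48 - 3/2/5)*38 = (-48 - 3/2*⅕)*38 = (-48 - 3/10)*38 = -483/10*38 = -9177/5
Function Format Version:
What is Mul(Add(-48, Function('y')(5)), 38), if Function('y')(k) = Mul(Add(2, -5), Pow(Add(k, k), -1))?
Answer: Rational(-9177, 5) ≈ -1835.4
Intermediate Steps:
Function('y')(k) = Mul(Rational(-3, 2), Pow(k, -1)) (Function('y')(k) = Mul(-3, Pow(Mul(2, k), -1)) = Mul(-3, Mul(Rational(1, 2), Pow(k, -1))) = Mul(Rational(-3, 2), Pow(k, -1)))
Mul(Add(-48, Function('y')(5)), 38) = Mul(Add(-48, Mul(Rational(-3, 2), Pow(5, -1))), 38) = Mul(Add(-48, Mul(Rational(-3, 2), Rational(1, 5))), 38) = Mul(Add(-48, Rational(-3, 10)), 38) = Mul(Rational(-483, 10), 38) = Rational(-9177, 5)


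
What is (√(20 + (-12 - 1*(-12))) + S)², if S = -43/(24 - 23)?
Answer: 1869 - 172*√5 ≈ 1484.4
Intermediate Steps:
S = -43 (S = -43/1 = -43*1 = -43)
(√(20 + (-12 - 1*(-12))) + S)² = (√(20 + (-12 - 1*(-12))) - 43)² = (√(20 + (-12 + 12)) - 43)² = (√(20 + 0) - 43)² = (√20 - 43)² = (2*√5 - 43)² = (-43 + 2*√5)²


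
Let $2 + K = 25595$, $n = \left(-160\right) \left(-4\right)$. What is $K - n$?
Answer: $24953$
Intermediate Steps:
$n = 640$
$K = 25593$ ($K = -2 + 25595 = 25593$)
$K - n = 25593 - 640 = 24953$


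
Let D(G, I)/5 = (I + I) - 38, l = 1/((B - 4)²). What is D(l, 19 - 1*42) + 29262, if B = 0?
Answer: 28842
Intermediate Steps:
l = 1/16 (l = 1/((0 - 4)²) = 1/((-4)²) = 1/16 ≈ 0.062500)
D(G, I) = -190 + 10*I (D(G, I) = 5*((I + I) - 38) = 5*(2*I - 38) = 5*(-38 + 2*I) = -190 + 10*I)
D(l, 19 - 1*42) + 29262 = (-190 + 10*(19 - 1*42)) + 29262 = (-190 + 10*(19 - 42)) + 29262 = (-190 + 10*(-23)) + 29262 = (-190 - 230) + 29262 = -420 + 29262 = 28842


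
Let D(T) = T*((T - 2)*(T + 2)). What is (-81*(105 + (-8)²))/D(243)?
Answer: -169/177135 ≈ -0.00095407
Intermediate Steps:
D(T) = T*(-2 + T)*(2 + T) (D(T) = T*((-2 + T)*(2 + T)) = T*(-2 + T)*(2 + T))
(-81*(105 + (-8)²))/D(243) = (-81*(105 + (-8)²))/((243*(-4 + 243²))) = (-81*(105 + 64))/((243*(-4 + 59049))) = (-81*169)/((243*59045)) = -13689/14347935 = -13689*1/14347935 = -169/177135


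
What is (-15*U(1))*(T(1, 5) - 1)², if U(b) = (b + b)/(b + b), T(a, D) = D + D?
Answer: -1215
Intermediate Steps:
T(a, D) = 2*D
U(b) = 1 (U(b) = (2*b)/((2*b)) = (2*b)*(1/(2*b)) = 1)
(-15*U(1))*(T(1, 5) - 1)² = (-15*1)*(2*5 - 1)² = -15*(10 - 1)² = -15*9² = -15*81 = -1215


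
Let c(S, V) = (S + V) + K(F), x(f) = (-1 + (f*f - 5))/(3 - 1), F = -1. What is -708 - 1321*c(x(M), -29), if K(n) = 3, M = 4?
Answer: 27033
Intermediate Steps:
x(f) = -3 + f²/2 (x(f) = (-1 + (f² - 5))/2 = (-1 + (-5 + f²))*(½) = (-6 + f²)*(½) = -3 + f²/2)
c(S, V) = 3 + S + V (c(S, V) = (S + V) + 3 = 3 + S + V)
-708 - 1321*c(x(M), -29) = -708 - 1321*(3 + (-3 + (½)*4²) - 29) = -708 - 1321*(3 + (-3 + (½)*16) - 29) = -708 - 1321*(3 + (-3 + 8) - 29) = -708 - 1321*(3 + 5 - 29) = -708 - 1321*(-21) = -708 + 27741 = 27033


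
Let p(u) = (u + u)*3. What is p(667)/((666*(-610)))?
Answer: -667/67710 ≈ -0.0098508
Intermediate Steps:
p(u) = 6*u (p(u) = (2*u)*3 = 6*u)
p(667)/((666*(-610))) = (6*667)/((666*(-610))) = 4002/(-406260) = 4002*(-1/406260) = -667/67710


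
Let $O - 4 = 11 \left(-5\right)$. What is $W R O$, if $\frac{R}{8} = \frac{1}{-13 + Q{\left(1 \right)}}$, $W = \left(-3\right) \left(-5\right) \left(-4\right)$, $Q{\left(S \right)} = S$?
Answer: $-2040$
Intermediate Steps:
$O = -51$ ($O = 4 + 11 \left(-5\right) = 4 - 55 = -51$)
$W = -60$ ($W = 15 \left(-4\right) = -60$)
$R = - \frac{2}{3}$ ($R = \frac{8}{-13 + 1} = \frac{8}{-12} = 8 \left(- \frac{1}{12}\right) = - \frac{2}{3} \approx -0.66667$)
$W R O = \left(-60\right) \left(- \frac{2}{3}\right) \left(-51\right) = 40 \left(-51\right) = -2040$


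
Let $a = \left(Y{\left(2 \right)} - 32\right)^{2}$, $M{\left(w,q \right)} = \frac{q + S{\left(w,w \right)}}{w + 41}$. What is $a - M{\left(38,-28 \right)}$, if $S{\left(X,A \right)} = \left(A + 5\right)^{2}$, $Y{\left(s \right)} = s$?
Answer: $\frac{69279}{79} \approx 876.95$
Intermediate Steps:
$S{\left(X,A \right)} = \left(5 + A\right)^{2}$
$M{\left(w,q \right)} = \frac{q + \left(5 + w\right)^{2}}{41 + w}$ ($M{\left(w,q \right)} = \frac{q + \left(5 + w\right)^{2}}{w + 41} = \frac{q + \left(5 + w\right)^{2}}{41 + w}$)
$a = 900$ ($a = \left(2 - 32\right)^{2} = \left(-30\right)^{2} = 900$)
$a - M{\left(38,-28 \right)} = 900 - \frac{-28 + \left(5 + 38\right)^{2}}{41 + 38} = 900 - \frac{-28 + 43^{2}}{79} = 900 - \frac{-28 + 1849}{79} = 900 - \frac{1}{79} \cdot 1821 = 900 - \frac{1821}{79} = \frac{69279}{79}$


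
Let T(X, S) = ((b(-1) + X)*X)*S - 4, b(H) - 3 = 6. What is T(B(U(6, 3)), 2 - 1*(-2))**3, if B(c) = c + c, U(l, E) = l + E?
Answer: 7301384000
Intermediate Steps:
b(H) = 9 (b(H) = 3 + 6 = 9)
U(l, E) = E + l
B(c) = 2*c
T(X, S) = -4 + S*X*(9 + X) (T(X, S) = ((9 + X)*X)*S - 4 = (X*(9 + X))*S - 4 = S*X*(9 + X) - 4 = -4 + S*X*(9 + X))
T(B(U(6, 3)), 2 - 1*(-2))**3 = (-4 + (2 - 1*(-2))*(2*(3 + 6))**2 + 9*(2 - 1*(-2))*(2*(3 + 6)))**3 = (-4 + (2 + 2)*(2*9)**2 + 9*(2 + 2)*(2*9))**3 = (-4 + 4*18**2 + 9*4*18)**3 = (-4 + 4*324 + 648)**3 = (-4 + 1296 + 648)**3 = 1940**3 = 7301384000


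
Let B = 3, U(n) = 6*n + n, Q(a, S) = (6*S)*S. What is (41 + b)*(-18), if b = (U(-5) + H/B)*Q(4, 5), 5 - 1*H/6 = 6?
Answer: 99162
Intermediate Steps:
Q(a, S) = 6*S²
H = -6 (H = 30 - 6*6 = 30 - 36 = -6)
U(n) = 7*n
b = -5550 (b = (7*(-5) - 6/3)*(6*5²) = (-35 - 6*⅓)*(6*25) = (-35 - 2)*150 = -37*150 = -5550)
(41 + b)*(-18) = (41 - 5550)*(-18) = -5509*(-18) = 99162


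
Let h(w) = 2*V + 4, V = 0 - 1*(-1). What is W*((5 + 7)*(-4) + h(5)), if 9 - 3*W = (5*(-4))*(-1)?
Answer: 154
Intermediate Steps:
V = 1 (V = 0 + 1 = 1)
W = -11/3 (W = 3 - 5*(-4)*(-1)/3 = 3 - (-20)*(-1)/3 = 3 - 1/3*20 = 3 - 20/3 = -11/3 ≈ -3.6667)
h(w) = 6 (h(w) = 2*1 + 4 = 2 + 4 = 6)
W*((5 + 7)*(-4) + h(5)) = -11*((5 + 7)*(-4) + 6)/3 = -11*(12*(-4) + 6)/3 = -11*(-48 + 6)/3 = -11/3*(-42) = 154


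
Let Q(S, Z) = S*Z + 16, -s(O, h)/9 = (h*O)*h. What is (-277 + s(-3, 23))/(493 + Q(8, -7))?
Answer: 14006/453 ≈ 30.918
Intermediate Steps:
s(O, h) = -9*O*h² (s(O, h) = -9*h*O*h = -9*O*h*h = -9*O*h²)
Q(S, Z) = 16 + S*Z
(-277 + s(-3, 23))/(493 + Q(8, -7)) = (-277 - 9*(-3)*23²)/(493 + (16 + 8*(-7))) = (-277 - 9*(-3)*529)/(493 + (16 - 56)) = (-277 + 14283)/(493 - 40) = 14006/453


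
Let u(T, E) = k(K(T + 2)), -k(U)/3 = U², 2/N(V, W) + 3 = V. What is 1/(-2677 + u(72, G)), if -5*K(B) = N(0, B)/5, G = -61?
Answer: -1875/5019379 ≈ -0.00037355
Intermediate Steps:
N(V, W) = 2/(-3 + V)
K(B) = 2/75 (K(B) = -2/(-3 + 0)/(5*5) = -2/(-3)/(5*5) = -2*(-⅓)/(5*5) = -(-2)/(15*5) = -⅕*(-2/15) = 2/75)
k(U) = -3*U²
u(T, E) = -4/1875 (u(T, E) = -3*(2/75)² = -3*4/5625 = -4/1875)
1/(-2677 + u(72, G)) = 1/(-2677 - 4/1875) = 1/(-5019379/1875) = -1875/5019379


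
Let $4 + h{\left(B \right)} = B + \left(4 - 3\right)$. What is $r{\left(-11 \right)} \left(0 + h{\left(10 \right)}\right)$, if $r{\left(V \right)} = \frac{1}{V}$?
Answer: $- \frac{7}{11} \approx -0.63636$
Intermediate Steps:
$h{\left(B \right)} = -3 + B$ ($h{\left(B \right)} = -4 + \left(B + \left(4 - 3\right)\right) = -4 + \left(B + 1\right) = -4 + \left(1 + B\right) = -3 + B$)
$r{\left(-11 \right)} \left(0 + h{\left(10 \right)}\right) = \frac{0 + \left(-3 + 10\right)}{-11} = - \frac{0 + 7}{11} = \left(- \frac{1}{11}\right) 7 = - \frac{7}{11}$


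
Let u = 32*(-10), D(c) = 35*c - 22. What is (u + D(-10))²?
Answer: 478864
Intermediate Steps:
D(c) = -22 + 35*c
u = -320
(u + D(-10))² = (-320 + (-22 + 35*(-10)))² = (-320 + (-22 - 350))² = (-320 - 372)² = (-692)² = 478864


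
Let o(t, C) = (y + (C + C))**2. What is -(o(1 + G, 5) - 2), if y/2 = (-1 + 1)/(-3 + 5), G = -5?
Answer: -98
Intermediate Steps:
y = 0 (y = 2*((-1 + 1)/(-3 + 5)) = 2*(0/2) = 2*(0*(1/2)) = 2*0 = 0)
o(t, C) = 4*C**2 (o(t, C) = (0 + (C + C))**2 = (0 + 2*C)**2 = (2*C)**2 = 4*C**2)
-(o(1 + G, 5) - 2) = -(4*5**2 - 2) = -(4*25 - 2) = -(100 - 2) = -1*98 = -98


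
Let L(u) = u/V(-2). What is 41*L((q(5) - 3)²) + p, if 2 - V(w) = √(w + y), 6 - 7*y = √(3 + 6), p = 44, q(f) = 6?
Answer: 2294/13 + 123*I*√77/13 ≈ 176.46 + 83.025*I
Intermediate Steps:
y = 3/7 (y = 6/7 - √(3 + 6)/7 = 6/7 - √9/7 = 6/7 - ⅐*3 = 6/7 - 3/7 = 3/7 ≈ 0.42857)
V(w) = 2 - √(3/7 + w) (V(w) = 2 - √(w + 3/7) = 2 - √(3/7 + w))
L(u) = u/(2 - I*√77/7) (L(u) = u/(2 - √(21 + 49*(-2))/7) = u/(2 - √(21 - 98)/7) = u/(2 - I*√77/7))
41*L((q(5) - 3)²) + p = 41*(14*(6 - 3)²/39 + I*(6 - 3)²*√77/39) + 44 = 41*((14/39)*3² + (1/39)*I*3²*√77) + 44 = 41*((14/39)*9 + (1/39)*I*9*√77) + 44 = 41*(42/13 + 3*I*√77/13) + 44 = (1722/13 + 123*I*√77/13) + 44 = 2294/13 + 123*I*√77/13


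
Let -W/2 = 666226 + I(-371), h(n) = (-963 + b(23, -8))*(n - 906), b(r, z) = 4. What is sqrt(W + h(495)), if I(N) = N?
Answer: I*sqrt(937561) ≈ 968.28*I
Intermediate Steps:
h(n) = 868854 - 959*n (h(n) = (-963 + 4)*(n - 906) = -959*(-906 + n) = 868854 - 959*n)
W = -1331710 (W = -2*(666226 - 371) = -2*665855 = -1331710)
sqrt(W + h(495)) = sqrt(-1331710 + (868854 - 959*495)) = sqrt(-1331710 + (868854 - 474705)) = sqrt(-1331710 + 394149) = sqrt(-937561) = I*sqrt(937561)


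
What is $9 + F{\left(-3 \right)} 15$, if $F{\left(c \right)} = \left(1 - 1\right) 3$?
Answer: $9$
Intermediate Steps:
$F{\left(c \right)} = 0$ ($F{\left(c \right)} = 0 \cdot 3 = 0$)
$9 + F{\left(-3 \right)} 15 = 9 + 0 \cdot 15 = 9 + 0 = 9$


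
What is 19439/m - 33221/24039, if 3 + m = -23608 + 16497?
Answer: -703628315/171013446 ≈ -4.1145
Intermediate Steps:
m = -7114 (m = -3 + (-23608 + 16497) = -3 - 7111 = -7114)
19439/m - 33221/24039 = 19439/(-7114) - 33221/24039 = 19439*(-1/7114) - 33221*1/24039 = -19439/7114 - 33221/24039 = -703628315/171013446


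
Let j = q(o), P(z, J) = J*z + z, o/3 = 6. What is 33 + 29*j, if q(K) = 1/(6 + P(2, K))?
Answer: 1481/44 ≈ 33.659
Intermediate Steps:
o = 18 (o = 3*6 = 18)
P(z, J) = z + J*z
q(K) = 1/(8 + 2*K) (q(K) = 1/(6 + 2*(1 + K)) = 1/(6 + (2 + 2*K)) = 1/(8 + 2*K))
j = 1/44 (j = 1/(2*(4 + 18)) = (½)/22 = (½)*(1/22) = 1/44 ≈ 0.022727)
33 + 29*j = 33 + 29*(1/44) = 33 + 29/44 = 1481/44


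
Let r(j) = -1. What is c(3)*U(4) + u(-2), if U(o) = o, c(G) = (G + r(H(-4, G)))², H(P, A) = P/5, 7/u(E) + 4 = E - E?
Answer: 57/4 ≈ 14.250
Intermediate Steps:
u(E) = -7/4 (u(E) = 7/(-4 + (E - E)) = 7/(-4 + 0) = 7/(-4) = 7*(-¼) = -7/4)
H(P, A) = P/5 (H(P, A) = P*(⅕) = P/5)
c(G) = (-1 + G)² (c(G) = (G - 1)² = (-1 + G)²)
c(3)*U(4) + u(-2) = (-1 + 3)²*4 - 7/4 = 2²*4 - 7/4 = 4*4 - 7/4 = 16 - 7/4 = 57/4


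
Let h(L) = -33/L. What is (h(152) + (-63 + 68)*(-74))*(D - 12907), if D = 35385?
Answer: -632452247/76 ≈ -8.3217e+6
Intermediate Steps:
(h(152) + (-63 + 68)*(-74))*(D - 12907) = (-33/152 + (-63 + 68)*(-74))*(35385 - 12907) = (-33*1/152 + 5*(-74))*22478 = (-33/152 - 370)*22478 = -56273/152*22478 = -632452247/76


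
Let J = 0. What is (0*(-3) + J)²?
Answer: 0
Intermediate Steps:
(0*(-3) + J)² = (0*(-3) + 0)² = (0 + 0)² = 0² = 0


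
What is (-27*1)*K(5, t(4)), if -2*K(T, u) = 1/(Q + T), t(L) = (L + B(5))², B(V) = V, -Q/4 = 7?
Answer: -27/46 ≈ -0.58696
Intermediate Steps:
Q = -28 (Q = -4*7 = -28)
t(L) = (5 + L)² (t(L) = (L + 5)² = (5 + L)²)
K(T, u) = -1/(2*(-28 + T))
(-27*1)*K(5, t(4)) = (-27*1)*(-1/(-56 + 2*5)) = -(-27)/(-56 + 10) = -(-27)/(-46) = -(-27)*(-1)/46 = -27*1/46 = -27/46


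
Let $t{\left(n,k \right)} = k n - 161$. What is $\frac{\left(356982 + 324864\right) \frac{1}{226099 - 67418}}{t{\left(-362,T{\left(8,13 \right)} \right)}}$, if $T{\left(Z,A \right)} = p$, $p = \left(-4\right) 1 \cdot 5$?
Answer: $\frac{681846}{1123302799} \approx 0.000607$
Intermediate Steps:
$p = -20$ ($p = \left(-4\right) 5 = -20$)
$T{\left(Z,A \right)} = -20$
$t{\left(n,k \right)} = -161 + k n$
$\frac{\left(356982 + 324864\right) \frac{1}{226099 - 67418}}{t{\left(-362,T{\left(8,13 \right)} \right)}} = \frac{\left(356982 + 324864\right) \frac{1}{226099 - 67418}}{-161 - -7240} = \frac{681846 \cdot \frac{1}{158681}}{-161 + 7240} = \frac{681846 \cdot \frac{1}{158681}}{7079} = \frac{681846}{158681} \cdot \frac{1}{7079} = \frac{681846}{1123302799}$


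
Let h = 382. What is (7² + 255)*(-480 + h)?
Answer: -29792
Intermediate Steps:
(7² + 255)*(-480 + h) = (7² + 255)*(-480 + 382) = (49 + 255)*(-98) = 304*(-98) = -29792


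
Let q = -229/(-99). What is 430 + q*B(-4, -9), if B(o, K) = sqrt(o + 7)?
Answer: 430 + 229*sqrt(3)/99 ≈ 434.01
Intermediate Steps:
B(o, K) = sqrt(7 + o)
q = 229/99 (q = -229*(-1/99) = 229/99 ≈ 2.3131)
430 + q*B(-4, -9) = 430 + 229*sqrt(7 - 4)/99 = 430 + 229*sqrt(3)/99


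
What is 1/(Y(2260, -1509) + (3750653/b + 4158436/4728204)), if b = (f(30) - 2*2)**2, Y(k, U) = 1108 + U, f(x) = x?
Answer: 61466652/316441557547 ≈ 0.00019424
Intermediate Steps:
b = 676 (b = (30 - 2*2)**2 = (30 - 4)**2 = 26**2 = 676)
1/(Y(2260, -1509) + (3750653/b + 4158436/4728204)) = 1/((1108 - 1509) + (3750653/676 + 4158436/4728204)) = 1/(-401 + (3750653*(1/676) + 4158436*(1/4728204))) = 1/(-401 + (3750653/676 + 1039609/1182051)) = 1/(-401 + 341089684999/61466652) = 1/(316441557547/61466652) = 61466652/316441557547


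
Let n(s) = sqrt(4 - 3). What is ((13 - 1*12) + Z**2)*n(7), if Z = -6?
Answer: 37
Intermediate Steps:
n(s) = 1 (n(s) = sqrt(1) = 1)
((13 - 1*12) + Z**2)*n(7) = ((13 - 1*12) + (-6)**2)*1 = ((13 - 12) + 36)*1 = (1 + 36)*1 = 37*1 = 37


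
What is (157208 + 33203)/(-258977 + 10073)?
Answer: -190411/248904 ≈ -0.76500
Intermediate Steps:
(157208 + 33203)/(-258977 + 10073) = 190411/(-248904) = 190411*(-1/248904) = -190411/248904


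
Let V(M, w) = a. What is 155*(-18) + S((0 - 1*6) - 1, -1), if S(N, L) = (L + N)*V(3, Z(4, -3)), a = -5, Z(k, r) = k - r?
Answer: -2750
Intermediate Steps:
V(M, w) = -5
S(N, L) = -5*L - 5*N (S(N, L) = (L + N)*(-5) = -5*L - 5*N)
155*(-18) + S((0 - 1*6) - 1, -1) = 155*(-18) + (-5*(-1) - 5*((0 - 1*6) - 1)) = -2790 + (5 - 5*((0 - 6) - 1)) = -2790 + (5 - 5*(-6 - 1)) = -2790 + (5 - 5*(-7)) = -2790 + (5 + 35) = -2790 + 40 = -2750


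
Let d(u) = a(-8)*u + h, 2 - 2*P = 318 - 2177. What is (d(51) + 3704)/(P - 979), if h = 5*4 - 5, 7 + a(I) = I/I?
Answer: -6826/97 ≈ -70.371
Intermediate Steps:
P = 1861/2 (P = 1 - (318 - 2177)/2 = 1 - ½*(-1859) = 1 + 1859/2 = 1861/2 ≈ 930.50)
a(I) = -6 (a(I) = -7 + I/I = -7 + 1 = -6)
h = 15 (h = 20 - 5 = 15)
d(u) = 15 - 6*u (d(u) = -6*u + 15 = 15 - 6*u)
(d(51) + 3704)/(P - 979) = ((15 - 6*51) + 3704)/(1861/2 - 979) = ((15 - 306) + 3704)/(-97/2) = (-291 + 3704)*(-2/97) = 3413*(-2/97) = -6826/97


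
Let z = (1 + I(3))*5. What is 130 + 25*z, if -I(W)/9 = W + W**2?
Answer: -13245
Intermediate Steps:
I(W) = -9*W - 9*W**2 (I(W) = -9*(W + W**2) = -9*W - 9*W**2)
z = -535 (z = (1 - 9*3*(1 + 3))*5 = (1 - 9*3*4)*5 = (1 - 108)*5 = -107*5 = -535)
130 + 25*z = 130 + 25*(-535) = 130 - 13375 = -13245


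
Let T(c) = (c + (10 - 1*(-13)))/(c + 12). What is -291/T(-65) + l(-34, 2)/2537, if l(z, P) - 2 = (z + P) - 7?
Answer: -13043235/35518 ≈ -367.23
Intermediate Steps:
l(z, P) = -5 + P + z (l(z, P) = 2 + ((z + P) - 7) = 2 + ((P + z) - 7) = 2 + (-7 + P + z) = -5 + P + z)
T(c) = (23 + c)/(12 + c) (T(c) = (c + (10 + 13))/(12 + c) = (c + 23)/(12 + c) = (23 + c)/(12 + c))
-291/T(-65) + l(-34, 2)/2537 = -291*(12 - 65)/(23 - 65) + (-5 + 2 - 34)/2537 = -291/(-42/(-53)) - 37*1/2537 = -291/((-1/53*(-42))) - 37/2537 = -291/42/53 - 37/2537 = -291*53/42 - 37/2537 = -5141/14 - 37/2537 = -13043235/35518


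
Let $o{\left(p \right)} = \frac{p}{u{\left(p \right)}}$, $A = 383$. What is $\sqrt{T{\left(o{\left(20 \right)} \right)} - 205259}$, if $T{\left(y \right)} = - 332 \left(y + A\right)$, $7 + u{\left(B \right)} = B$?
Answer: $\frac{i \sqrt{56264455}}{13} \approx 577.0 i$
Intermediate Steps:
$u{\left(B \right)} = -7 + B$
$o{\left(p \right)} = \frac{p}{-7 + p}$
$T{\left(y \right)} = -127156 - 332 y$ ($T{\left(y \right)} = - 332 \left(y + 383\right) = - 332 \left(383 + y\right) = -127156 - 332 y$)
$\sqrt{T{\left(o{\left(20 \right)} \right)} - 205259} = \sqrt{\left(-127156 - 332 \frac{20}{-7 + 20}\right) - 205259} = \sqrt{\left(-127156 - 332 \cdot \frac{20}{13}\right) - 205259} = \sqrt{\left(-127156 - 332 \cdot 20 \cdot \frac{1}{13}\right) - 205259} = \sqrt{\left(-127156 - \frac{6640}{13}\right) - 205259} = \sqrt{- \frac{1659668}{13} - 205259} = \sqrt{- \frac{4328035}{13}} = \frac{i \sqrt{56264455}}{13}$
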